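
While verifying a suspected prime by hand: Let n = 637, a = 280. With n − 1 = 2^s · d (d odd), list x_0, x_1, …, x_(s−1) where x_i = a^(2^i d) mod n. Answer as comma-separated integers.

343, 441

n − 1 = 636 = 2^2 · 159, so s = 2 and d = 159.
x_0 = 280^159 mod 637 = 343.
x_1 = 343^2 mod 637 = 441.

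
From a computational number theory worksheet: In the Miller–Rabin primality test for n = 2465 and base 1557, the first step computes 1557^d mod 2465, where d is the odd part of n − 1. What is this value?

n − 1 = 2464 = 2^5 · 77, so s = 5 and d = 77.
Repeated squaring mod 2465: 1557^1 ≡ 1557, 1557^2 ≡ 1154, 1557^4 ≡ 616, 1557^8 ≡ 2311, 1557^16 ≡ 1531, 1557^32 ≡ 2211, 1557^64 ≡ 426.
77 = 64 + 8 + 4 + 1, so 1557^77 ≡ 426·2311·616·1557 ≡ 1422 (mod 2465).

1422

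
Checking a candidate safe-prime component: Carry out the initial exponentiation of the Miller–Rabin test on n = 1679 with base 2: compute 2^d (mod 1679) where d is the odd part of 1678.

77

n − 1 = 1678 = 2^1 · 839, so s = 1 and d = 839.
By repeated squaring, 2^839 ≡ 77 (mod 1679).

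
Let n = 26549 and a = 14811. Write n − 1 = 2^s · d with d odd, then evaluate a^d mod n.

4990

n − 1 = 26548 = 2^2 · 6637, so s = 2 and d = 6637.
Repeated squaring mod 26549: 14811^1 ≡ 14811, 14811^2 ≡ 17883, 14811^4 ≡ 18984, 14811^8 ≡ 16130, 14811^16 ≡ 23249, 14811^32 ≡ 4910, 14811^64 ≡ 1608, 14811^128 ≡ 10411, 14811^256 ≡ 15903, 14811^512 ≡ 26184, 14811^1024 ≡ 480, 14811^2048 ≡ 18008, 14811^4096 ≡ 18578.
6637 = 4096 + 2048 + 256 + 128 + 64 + 32 + 8 + 4 + 1, so 14811^6637 ≡ 18578·18008·15903·10411·1608·4910·16130·18984·14811 ≡ 4990 (mod 26549).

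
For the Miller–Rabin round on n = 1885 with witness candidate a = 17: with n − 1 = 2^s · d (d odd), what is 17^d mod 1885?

1143

n − 1 = 1884 = 2^2 · 471, so s = 2 and d = 471.
17^471 mod 1885 = 1143.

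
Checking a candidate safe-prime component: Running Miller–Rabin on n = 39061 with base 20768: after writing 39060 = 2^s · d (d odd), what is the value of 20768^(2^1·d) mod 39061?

13288

n − 1 = 39060 = 2^2 · 9765, so s = 2 and d = 9765.
By repeated squaring, 20768^9765 ≡ 38148 (mod 39061).
x_0 = 38148.
x_1 = 38148^2 mod 39061 = 13288.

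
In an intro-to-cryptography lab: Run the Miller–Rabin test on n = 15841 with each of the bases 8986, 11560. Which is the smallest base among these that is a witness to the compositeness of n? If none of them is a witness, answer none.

8986

n − 1 = 15840 = 2^5 · 495, so s = 5 and d = 495.
Base 8986: x_0 = 8986^495 mod 15841 = 5424. x_0 is neither 1 nor 15840, so continue squaring. x_1 = 5424^2 mod 15841 = 3039. x_2 = 3039^2 mod 15841 = 218. x_3 = 218^2 mod 15841 = 1. x_3 = 1 but x_2 ≠ ±1, a nontrivial square root of 1 — 8986 is a witness and 15841 is composite.
Base 11560: x_0 = 11560^495 mod 15841 = 6852. x_0 is neither 1 nor 15840, so continue squaring. x_1 = 6852^2 mod 15841 = 13021. x_2 = 13021^2 mod 15841 = 218. x_3 = 218^2 mod 15841 = 1. x_3 = 1 but x_2 ≠ ±1, a nontrivial square root of 1 — 11560 is a witness and 15841 is composite.
The smallest witness among the given bases is 8986.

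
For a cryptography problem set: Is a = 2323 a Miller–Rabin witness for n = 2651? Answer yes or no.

no

n − 1 = 2650 = 2^1 · 1325, so s = 1 and d = 1325.
x_0 = 2323^1325 mod 2651 = 2650.
x_0 = 2650 ≡ −1, so 2323 is not a witness.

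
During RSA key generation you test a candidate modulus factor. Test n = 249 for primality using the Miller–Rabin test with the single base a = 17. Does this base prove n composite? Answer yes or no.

n − 1 = 248 = 2^3 · 31, so s = 3 and d = 31.
x_0 = 17^31 mod 249 = 116.
x_0 is neither 1 nor 248, so continue squaring.
x_1 = 116^2 mod 249 = 10.
x_2 = 10^2 mod 249 = 100.
Reached i = s−1 = 2 without hitting −1: 17 is a Miller–Rabin witness and 249 is composite.

yes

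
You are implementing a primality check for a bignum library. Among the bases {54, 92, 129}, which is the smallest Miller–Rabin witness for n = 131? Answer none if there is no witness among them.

none

n − 1 = 130 = 2^1 · 65, so s = 1 and d = 65.
Base 54: x_0 = 54^65 mod 131 = 130. x_0 = 130 ≡ −1, so 54 is not a witness.
Base 92: x_0 = 92^65 mod 131 = 130. x_0 = 130 ≡ −1, so 92 is not a witness.
Base 129: x_0 = 129^65 mod 131 = 1. x_0 = 1, so 129 is not a witness.
No listed base is a witness for 131.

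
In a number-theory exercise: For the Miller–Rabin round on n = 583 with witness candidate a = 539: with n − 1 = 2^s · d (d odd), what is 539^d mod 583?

n − 1 = 582 = 2^1 · 291, so s = 1 and d = 291.
539^291 mod 583 = 484.

484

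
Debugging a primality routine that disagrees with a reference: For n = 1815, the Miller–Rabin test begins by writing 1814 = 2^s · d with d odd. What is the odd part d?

Halving: 1814 → 907; 907 is odd.
So 1814 = 2^1 · 907.

907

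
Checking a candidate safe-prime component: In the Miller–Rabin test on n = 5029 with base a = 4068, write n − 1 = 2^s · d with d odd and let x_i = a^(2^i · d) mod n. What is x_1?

2011

n − 1 = 5028 = 2^2 · 1257, so s = 2 and d = 1257.
x_0 = 4068^1257 mod 5029 = 391.
x_1 = 391^2 mod 5029 = 2011.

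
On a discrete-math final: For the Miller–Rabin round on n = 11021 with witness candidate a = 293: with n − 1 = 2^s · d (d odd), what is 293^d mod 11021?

n − 1 = 11020 = 2^2 · 2755, so s = 2 and d = 2755.
293^2755 mod 11021 = 4001.

4001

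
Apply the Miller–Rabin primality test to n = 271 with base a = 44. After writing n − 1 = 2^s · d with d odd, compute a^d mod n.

1

n − 1 = 270 = 2^1 · 135, so s = 1 and d = 135.
44^135 mod 271 = 1.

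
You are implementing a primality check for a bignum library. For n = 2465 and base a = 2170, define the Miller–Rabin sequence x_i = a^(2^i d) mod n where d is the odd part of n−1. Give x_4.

n − 1 = 2464 = 2^5 · 77, so s = 5 and d = 77.
x_0 = 2170^77 mod 2465 = 755.
x_1 = 755^2 mod 2465 = 610.
x_2 = 610^2 mod 2465 = 2350.
x_3 = 2350^2 mod 2465 = 900.
x_4 = 900^2 mod 2465 = 1480.

1480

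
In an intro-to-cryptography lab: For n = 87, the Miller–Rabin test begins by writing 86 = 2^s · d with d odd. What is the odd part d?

Halving: 86 → 43; 43 is odd.
So 86 = 2^1 · 43.

43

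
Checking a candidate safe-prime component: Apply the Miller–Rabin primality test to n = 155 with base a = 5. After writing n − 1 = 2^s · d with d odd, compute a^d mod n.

n − 1 = 154 = 2^1 · 77, so s = 1 and d = 77.
5^77 mod 155 = 25.

25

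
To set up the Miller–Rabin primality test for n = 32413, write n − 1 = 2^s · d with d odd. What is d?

8103

Halving: 32412 → 16206 → 8103; 8103 is odd.
So 32412 = 2^2 · 8103.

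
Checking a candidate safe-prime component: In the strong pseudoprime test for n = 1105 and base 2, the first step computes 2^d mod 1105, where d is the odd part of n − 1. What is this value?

967

n − 1 = 1104 = 2^4 · 69, so s = 4 and d = 69.
2^69 mod 1105 = 967.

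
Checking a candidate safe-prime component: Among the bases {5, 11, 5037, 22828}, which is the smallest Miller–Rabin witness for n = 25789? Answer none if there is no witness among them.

n − 1 = 25788 = 2^2 · 6447, so s = 2 and d = 6447.
Base 5: x_0 = 5^6447 mod 25789 = 2234. x_0 is neither 1 nor 25788, so continue squaring. x_1 = 2234^2 mod 25789 = 13479. Reached i = s−1 = 1 without hitting −1: 5 is a Miller–Rabin witness and 25789 is composite.
Base 11: x_0 = 11^6447 mod 25789 = 2700. x_0 is neither 1 nor 25788, so continue squaring. x_1 = 2700^2 mod 25789 = 17502. Reached i = s−1 = 1 without hitting −1: 11 is a Miller–Rabin witness and 25789 is composite.
Base 5037: x_0 = 5037^6447 mod 25789 = 12927. x_0 is neither 1 nor 25788, so continue squaring. x_1 = 12927^2 mod 25789 = 20398. Reached i = s−1 = 1 without hitting −1: 5037 is a Miller–Rabin witness and 25789 is composite.
Base 22828: x_0 = 22828^6447 mod 25789 = 23420. x_0 is neither 1 nor 25788, so continue squaring. x_1 = 23420^2 mod 25789 = 15948. Reached i = s−1 = 1 without hitting −1: 22828 is a Miller–Rabin witness and 25789 is composite.
The smallest witness among the given bases is 5.

5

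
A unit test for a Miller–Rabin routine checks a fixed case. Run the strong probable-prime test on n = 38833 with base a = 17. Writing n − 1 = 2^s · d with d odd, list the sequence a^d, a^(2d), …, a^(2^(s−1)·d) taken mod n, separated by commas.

n − 1 = 38832 = 2^4 · 2427, so s = 4 and d = 2427.
x_0 = 17^2427 mod 38833 = 37424.
x_1 = 37424^2 mod 38833 = 4798.
x_2 = 4798^2 mod 38833 = 31668.
x_3 = 31668^2 mod 38833 = 38832.

37424, 4798, 31668, 38832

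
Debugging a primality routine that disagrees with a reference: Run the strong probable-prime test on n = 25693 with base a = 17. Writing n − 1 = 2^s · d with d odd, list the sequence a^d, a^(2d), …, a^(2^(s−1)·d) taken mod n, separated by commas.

19026, 25692

n − 1 = 25692 = 2^2 · 6423, so s = 2 and d = 6423.
x_0 = 17^6423 mod 25693 = 19026.
x_1 = 19026^2 mod 25693 = 25692.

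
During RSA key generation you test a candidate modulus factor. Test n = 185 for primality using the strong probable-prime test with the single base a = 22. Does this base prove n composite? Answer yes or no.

yes

n − 1 = 184 = 2^3 · 23, so s = 3 and d = 23.
x_0 = 22^23 mod 185 = 98.
x_0 is neither 1 nor 184, so continue squaring.
x_1 = 98^2 mod 185 = 169.
x_2 = 169^2 mod 185 = 71.
Reached i = s−1 = 2 without hitting −1: 22 is a Miller–Rabin witness and 185 is composite.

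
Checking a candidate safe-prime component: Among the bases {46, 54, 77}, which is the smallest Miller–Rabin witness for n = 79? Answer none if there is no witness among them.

none

n − 1 = 78 = 2^1 · 39, so s = 1 and d = 39.
Base 46: x_0 = 46^39 mod 79 = 1. x_0 = 1, so 46 is not a witness.
Base 54: x_0 = 54^39 mod 79 = 78. x_0 = 78 ≡ −1, so 54 is not a witness.
Base 77: x_0 = 77^39 mod 79 = 78. x_0 = 78 ≡ −1, so 77 is not a witness.
No listed base is a witness for 79.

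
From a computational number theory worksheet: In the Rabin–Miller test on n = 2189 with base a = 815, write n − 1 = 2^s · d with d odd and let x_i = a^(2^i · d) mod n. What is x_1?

n − 1 = 2188 = 2^2 · 547, so s = 2 and d = 547.
x_0 = 815^547 mod 2189 = 2146.
x_1 = 2146^2 mod 2189 = 1849.

1849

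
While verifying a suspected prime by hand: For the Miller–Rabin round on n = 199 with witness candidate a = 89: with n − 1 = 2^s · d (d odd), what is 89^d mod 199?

n − 1 = 198 = 2^1 · 99, so s = 1 and d = 99.
89^99 mod 199 = 1.

1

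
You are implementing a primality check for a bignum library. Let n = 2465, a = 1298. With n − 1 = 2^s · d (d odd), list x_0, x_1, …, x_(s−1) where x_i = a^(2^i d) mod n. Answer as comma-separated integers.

n − 1 = 2464 = 2^5 · 77, so s = 5 and d = 77.
x_0 = 1298^77 mod 2465 = 2203.
x_1 = 2203^2 mod 2465 = 2089.
x_2 = 2089^2 mod 2465 = 871.
x_3 = 871^2 mod 2465 = 1886.
x_4 = 1886^2 mod 2465 = 1.

2203, 2089, 871, 1886, 1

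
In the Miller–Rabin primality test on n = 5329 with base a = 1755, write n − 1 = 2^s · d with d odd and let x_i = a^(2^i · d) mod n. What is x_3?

n − 1 = 5328 = 2^4 · 333, so s = 4 and d = 333.
x_0 = 1755^333 mod 5329 = 557.
x_1 = 557^2 mod 5329 = 1167.
x_2 = 1167^2 mod 5329 = 2994.
x_3 = 2994^2 mod 5329 = 658.

658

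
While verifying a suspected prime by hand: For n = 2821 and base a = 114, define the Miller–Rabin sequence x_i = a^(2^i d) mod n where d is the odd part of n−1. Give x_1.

n − 1 = 2820 = 2^2 · 705, so s = 2 and d = 705.
x_0 = 114^705 mod 2821 = 1611.
x_1 = 1611^2 mod 2821 = 1.

1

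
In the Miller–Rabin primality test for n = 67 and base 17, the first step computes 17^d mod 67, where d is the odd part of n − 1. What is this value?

1

n − 1 = 66 = 2^1 · 33, so s = 1 and d = 33.
Repeated squaring mod 67: 17^1 ≡ 17, 17^2 ≡ 21, 17^4 ≡ 39, 17^8 ≡ 47, 17^16 ≡ 65, 17^32 ≡ 4.
33 = 32 + 1, so 17^33 ≡ 4·17 ≡ 1 (mod 67).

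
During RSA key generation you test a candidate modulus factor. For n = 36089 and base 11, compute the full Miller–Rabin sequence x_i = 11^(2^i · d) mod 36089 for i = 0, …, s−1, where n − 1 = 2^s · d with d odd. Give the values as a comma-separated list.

n − 1 = 36088 = 2^3 · 4511, so s = 3 and d = 4511.
x_0 = 11^4511 mod 36089 = 15753.
x_1 = 15753^2 mod 36089 = 9045.
x_2 = 9045^2 mod 36089 = 34351.

15753, 9045, 34351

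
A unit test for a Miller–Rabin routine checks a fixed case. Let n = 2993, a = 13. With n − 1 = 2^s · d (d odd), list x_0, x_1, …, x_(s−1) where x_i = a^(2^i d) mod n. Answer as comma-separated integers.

2721, 2152, 933, 2519

n − 1 = 2992 = 2^4 · 187, so s = 4 and d = 187.
x_0 = 13^187 mod 2993 = 2721.
x_1 = 2721^2 mod 2993 = 2152.
x_2 = 2152^2 mod 2993 = 933.
x_3 = 933^2 mod 2993 = 2519.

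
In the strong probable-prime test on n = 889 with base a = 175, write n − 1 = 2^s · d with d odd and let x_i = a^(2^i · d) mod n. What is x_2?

n − 1 = 888 = 2^3 · 111, so s = 3 and d = 111.
x_0 = 175^111 mod 889 = 308.
x_1 = 308^2 mod 889 = 630.
x_2 = 630^2 mod 889 = 406.

406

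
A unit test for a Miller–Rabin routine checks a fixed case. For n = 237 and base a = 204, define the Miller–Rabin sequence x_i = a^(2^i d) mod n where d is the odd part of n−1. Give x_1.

204

n − 1 = 236 = 2^2 · 59, so s = 2 and d = 59.
x_0 = 204^59 mod 237 = 21.
x_1 = 21^2 mod 237 = 204.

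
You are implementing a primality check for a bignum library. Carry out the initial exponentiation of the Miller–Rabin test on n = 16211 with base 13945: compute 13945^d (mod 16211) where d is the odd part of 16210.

6503

n − 1 = 16210 = 2^1 · 8105, so s = 1 and d = 8105.
By repeated squaring, 13945^8105 ≡ 6503 (mod 16211).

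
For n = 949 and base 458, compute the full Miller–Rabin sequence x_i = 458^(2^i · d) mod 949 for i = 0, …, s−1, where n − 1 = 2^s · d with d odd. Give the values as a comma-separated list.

n − 1 = 948 = 2^2 · 237, so s = 2 and d = 237.
x_0 = 458^237 mod 949 = 66.
x_1 = 66^2 mod 949 = 560.

66, 560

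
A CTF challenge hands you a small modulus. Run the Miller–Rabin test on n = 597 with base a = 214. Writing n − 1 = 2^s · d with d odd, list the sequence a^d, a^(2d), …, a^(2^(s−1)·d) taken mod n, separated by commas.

268, 184

n − 1 = 596 = 2^2 · 149, so s = 2 and d = 149.
x_0 = 214^149 mod 597 = 268.
x_1 = 268^2 mod 597 = 184.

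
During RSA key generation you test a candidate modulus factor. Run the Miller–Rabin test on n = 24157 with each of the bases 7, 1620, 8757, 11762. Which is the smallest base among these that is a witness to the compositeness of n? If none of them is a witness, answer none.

n − 1 = 24156 = 2^2 · 6039, so s = 2 and d = 6039.
Base 7: x_0 = 7^6039 mod 24157 = 9702. x_0 is neither 1 nor 24156, so continue squaring. x_1 = 9702^2 mod 24157 = 13132. Reached i = s−1 = 1 without hitting −1: 7 is a Miller–Rabin witness and 24157 is composite.
Base 1620: x_0 = 1620^6039 mod 24157 = 5501. x_0 is neither 1 nor 24156, so continue squaring. x_1 = 5501^2 mod 24157 = 16437. Reached i = s−1 = 1 without hitting −1: 1620 is a Miller–Rabin witness and 24157 is composite.
Base 8757: x_0 = 8757^6039 mod 24157 = 17689. x_0 is neither 1 nor 24156, so continue squaring. x_1 = 17689^2 mod 24157 = 19257. Reached i = s−1 = 1 without hitting −1: 8757 is a Miller–Rabin witness and 24157 is composite.
Base 11762: x_0 = 11762^6039 mod 24157 = 15121. x_0 is neither 1 nor 24156, so continue squaring. x_1 = 15121^2 mod 24157 = 22793. Reached i = s−1 = 1 without hitting −1: 11762 is a Miller–Rabin witness and 24157 is composite.
The smallest witness among the given bases is 7.

7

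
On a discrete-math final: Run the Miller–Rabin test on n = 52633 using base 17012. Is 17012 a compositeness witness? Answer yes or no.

yes

n − 1 = 52632 = 2^3 · 6579, so s = 3 and d = 6579.
x_0 = 17012^6579 mod 52633 = 44703.
x_0 is neither 1 nor 52632, so continue squaring.
x_1 = 44703^2 mod 52633 = 41098.
x_2 = 41098^2 mod 52633 = 1.
x_2 = 1 but x_1 ≠ ±1, a nontrivial square root of 1 — 17012 is a witness and 52633 is composite.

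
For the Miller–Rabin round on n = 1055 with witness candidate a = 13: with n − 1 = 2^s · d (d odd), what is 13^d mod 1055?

802

n − 1 = 1054 = 2^1 · 527, so s = 1 and d = 527.
13^527 mod 1055 = 802.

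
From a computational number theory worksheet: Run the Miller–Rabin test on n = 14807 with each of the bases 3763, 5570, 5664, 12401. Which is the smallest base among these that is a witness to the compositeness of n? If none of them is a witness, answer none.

n − 1 = 14806 = 2^1 · 7403, so s = 1 and d = 7403.
Base 3763: x_0 = 3763^7403 mod 14807 = 8539. x_0 ∉ {1, 14806} and s = 1, so 3763 is a Miller–Rabin witness and 14807 is composite.
Base 5570: x_0 = 5570^7403 mod 14807 = 3820. x_0 ∉ {1, 14806} and s = 1, so 5570 is a Miller–Rabin witness and 14807 is composite.
Base 5664: x_0 = 5664^7403 mod 14807 = 14576. x_0 ∉ {1, 14806} and s = 1, so 5664 is a Miller–Rabin witness and 14807 is composite.
Base 12401: x_0 = 12401^7403 mod 14807 = 12089. x_0 ∉ {1, 14806} and s = 1, so 12401 is a Miller–Rabin witness and 14807 is composite.
The smallest witness among the given bases is 3763.

3763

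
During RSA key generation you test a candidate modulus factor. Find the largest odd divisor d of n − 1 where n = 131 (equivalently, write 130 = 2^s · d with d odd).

65

Halving: 130 → 65; 65 is odd.
So 130 = 2^1 · 65.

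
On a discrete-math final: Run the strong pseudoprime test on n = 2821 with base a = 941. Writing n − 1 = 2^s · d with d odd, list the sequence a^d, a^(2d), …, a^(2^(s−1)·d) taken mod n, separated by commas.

n − 1 = 2820 = 2^2 · 705, so s = 2 and d = 705.
x_0 = 941^705 mod 2821 = 1084.
x_1 = 1084^2 mod 2821 = 1520.

1084, 1520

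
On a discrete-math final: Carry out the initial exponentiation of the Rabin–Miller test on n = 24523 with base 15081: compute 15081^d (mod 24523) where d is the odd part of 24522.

n − 1 = 24522 = 2^1 · 12261, so s = 1 and d = 12261.
Repeated squaring mod 24523: 15081^1 ≡ 15081, 15081^2 ≡ 10259, 15081^4 ≡ 18888, 15081^8 ≡ 20463, 15081^16 ≡ 4144, 15081^32 ≡ 6636, 15081^64 ≡ 17711, 15081^128 ≡ 5828, 15081^256 ≡ 1229, 15081^512 ≡ 14538, 15081^1024 ≡ 14230, 15081^2048 ≡ 6489, 15081^4096 ≡ 1130, 15081^8192 ≡ 1704.
12261 = 8192 + 2048 + 1024 + 512 + 256 + 128 + 64 + 32 + 4 + 1, so 15081^12261 ≡ 1704·6489·14230·14538·1229·5828·17711·6636·18888·15081 ≡ 5872 (mod 24523).

5872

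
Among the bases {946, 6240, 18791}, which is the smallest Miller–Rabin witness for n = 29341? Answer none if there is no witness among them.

946

n − 1 = 29340 = 2^2 · 7335, so s = 2 and d = 7335.
Base 946: x_0 = 946^7335 mod 29341 = 21644. x_0 is neither 1 nor 29340, so continue squaring. x_1 = 21644^2 mod 29341 = 4330. Reached i = s−1 = 1 without hitting −1: 946 is a Miller–Rabin witness and 29341 is composite.
Base 6240: x_0 = 6240^7335 mod 29341 = 24167. x_0 is neither 1 nor 29340, so continue squaring. x_1 = 24167^2 mod 29341 = 11284. Reached i = s−1 = 1 without hitting −1: 6240 is a Miller–Rabin witness and 29341 is composite.
Base 18791: x_0 = 18791^7335 mod 29341 = 23057. x_0 is neither 1 nor 29340, so continue squaring. x_1 = 23057^2 mod 29341 = 25011. Reached i = s−1 = 1 without hitting −1: 18791 is a Miller–Rabin witness and 29341 is composite.
The smallest witness among the given bases is 946.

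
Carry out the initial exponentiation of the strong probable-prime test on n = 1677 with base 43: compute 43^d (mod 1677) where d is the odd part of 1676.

n − 1 = 1676 = 2^2 · 419, so s = 2 and d = 419.
Repeated squaring mod 1677: 43^1 ≡ 43, 43^2 ≡ 172, 43^4 ≡ 1075, 43^8 ≡ 172, 43^16 ≡ 1075, 43^32 ≡ 172, 43^64 ≡ 1075, 43^128 ≡ 172, 43^256 ≡ 1075.
419 = 256 + 128 + 32 + 2 + 1, so 43^419 ≡ 1075·172·172·172·43 ≡ 946 (mod 1677).

946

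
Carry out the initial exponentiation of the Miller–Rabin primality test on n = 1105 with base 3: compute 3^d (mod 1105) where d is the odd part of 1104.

n − 1 = 1104 = 2^4 · 69, so s = 4 and d = 69.
3^69 mod 1105 = 1093.

1093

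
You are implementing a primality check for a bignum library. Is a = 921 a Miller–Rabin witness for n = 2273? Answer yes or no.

no

n − 1 = 2272 = 2^5 · 71, so s = 5 and d = 71.
x_0 = 921^71 mod 2273 = 598.
x_0 is neither 1 nor 2272, so continue squaring.
x_1 = 598^2 mod 2273 = 743.
x_2 = 743^2 mod 2273 = 1983.
x_3 = 1983^2 mod 2273 = 2272.
x_3 ≡ −1, so 921 is not a witness.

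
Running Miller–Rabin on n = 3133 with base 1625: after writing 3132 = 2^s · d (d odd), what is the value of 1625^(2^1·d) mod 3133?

n − 1 = 3132 = 2^2 · 783, so s = 2 and d = 783.
x_0 = 1625^783 mod 3133 = 1066.
x_1 = 1066^2 mod 3133 = 2210.

2210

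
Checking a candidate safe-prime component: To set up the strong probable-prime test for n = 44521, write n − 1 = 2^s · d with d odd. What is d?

5565

Halving: 44520 → 22260 → 11130 → 5565; 5565 is odd.
So 44520 = 2^3 · 5565.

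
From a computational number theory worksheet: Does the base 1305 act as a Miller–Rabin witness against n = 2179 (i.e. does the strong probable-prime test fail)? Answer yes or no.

n − 1 = 2178 = 2^1 · 1089, so s = 1 and d = 1089.
x_0 = 1305^1089 mod 2179 = 1.
x_0 = 1, so 1305 is not a witness.

no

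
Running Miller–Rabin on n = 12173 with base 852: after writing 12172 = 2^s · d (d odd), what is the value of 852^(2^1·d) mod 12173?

9510

n − 1 = 12172 = 2^2 · 3043, so s = 2 and d = 3043.
Repeated squaring mod 12173: 852^1 ≡ 852, 852^2 ≡ 7697, 852^4 ≡ 9991, 852^8 ≡ 1481, 852^16 ≡ 2221, 852^32 ≡ 2776, 852^64 ≡ 667, 852^128 ≡ 6661, 852^256 ≡ 10509, 852^512 ≡ 5625, 852^1024 ≡ 2998, 852^2048 ≡ 4330.
3043 = 2048 + 512 + 256 + 128 + 64 + 32 + 2 + 1, so 852^3043 ≡ 4330·5625·10509·6661·667·2776·7697·852 ≡ 11989 (mod 12173).
x_0 = 11989.
x_1 = 11989^2 mod 12173 = 9510.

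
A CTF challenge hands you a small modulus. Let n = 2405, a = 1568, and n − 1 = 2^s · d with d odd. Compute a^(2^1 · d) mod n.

n − 1 = 2404 = 2^2 · 601, so s = 2 and d = 601.
x_0 = 1568^601 mod 2405 = 1568.
x_1 = 1568^2 mod 2405 = 714.

714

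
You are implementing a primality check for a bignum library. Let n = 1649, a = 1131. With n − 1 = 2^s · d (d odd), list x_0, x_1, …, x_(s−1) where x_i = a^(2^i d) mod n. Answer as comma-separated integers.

n − 1 = 1648 = 2^4 · 103, so s = 4 and d = 103.
x_0 = 1131^103 mod 1649 = 920.
x_1 = 920^2 mod 1649 = 463.
x_2 = 463^2 mod 1649 = 1648.
x_3 = 1648^2 mod 1649 = 1.

920, 463, 1648, 1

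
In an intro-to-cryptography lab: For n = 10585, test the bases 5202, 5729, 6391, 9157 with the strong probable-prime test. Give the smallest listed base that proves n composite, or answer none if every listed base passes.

n − 1 = 10584 = 2^3 · 1323, so s = 3 and d = 1323.
Base 5202: x_0 = 5202^1323 mod 10585 = 4188. x_0 is neither 1 nor 10584, so continue squaring. x_1 = 4188^2 mod 10585 = 10584. x_1 ≡ −1, so 5202 is not a witness.
Base 5729: x_0 = 5729^1323 mod 10585 = 1944. x_0 is neither 1 nor 10584, so continue squaring. x_1 = 1944^2 mod 10585 = 291. x_2 = 291^2 mod 10585 = 1. x_2 = 1 but x_1 ≠ ±1, a nontrivial square root of 1 — 5729 is a witness and 10585 is composite.
Base 6391: x_0 = 6391^1323 mod 10585 = 9176. x_0 is neither 1 nor 10584, so continue squaring. x_1 = 9176^2 mod 10585 = 5886. x_2 = 5886^2 mod 10585 = 291. Reached i = s−1 = 2 without hitting −1: 6391 is a Miller–Rabin witness and 10585 is composite.
Base 9157: x_0 = 9157^1323 mod 10585 = 3943. x_0 is neither 1 nor 10584, so continue squaring. x_1 = 3943^2 mod 10585 = 8469. x_2 = 8469^2 mod 10585 = 1. x_2 = 1 but x_1 ≠ ±1, a nontrivial square root of 1 — 9157 is a witness and 10585 is composite.
The smallest witness among the given bases is 5729.

5729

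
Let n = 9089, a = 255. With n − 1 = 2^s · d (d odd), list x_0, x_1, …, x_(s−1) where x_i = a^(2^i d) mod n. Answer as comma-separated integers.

4869, 3049, 7443, 794, 3295, 4759, 7382

n − 1 = 9088 = 2^7 · 71, so s = 7 and d = 71.
x_0 = 255^71 mod 9089 = 4869.
x_1 = 4869^2 mod 9089 = 3049.
x_2 = 3049^2 mod 9089 = 7443.
x_3 = 7443^2 mod 9089 = 794.
x_4 = 794^2 mod 9089 = 3295.
x_5 = 3295^2 mod 9089 = 4759.
x_6 = 4759^2 mod 9089 = 7382.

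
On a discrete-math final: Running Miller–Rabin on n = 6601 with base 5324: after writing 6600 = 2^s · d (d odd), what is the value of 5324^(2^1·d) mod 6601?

n − 1 = 6600 = 2^3 · 825, so s = 3 and d = 825.
Repeated squaring mod 6601: 5324^1 ≡ 5324, 5324^2 ≡ 282, 5324^4 ≡ 312, 5324^8 ≡ 4930, 5324^16 ≡ 18, 5324^32 ≡ 324, 5324^64 ≡ 5961, 5324^128 ≡ 338, 5324^256 ≡ 2027, 5324^512 ≡ 2907.
825 = 512 + 256 + 32 + 16 + 8 + 1, so 5324^825 ≡ 2907·2027·324·18·4930·5324 ≡ 1954 (mod 6601).
x_0 = 1954.
x_1 = 1954^2 mod 6601 = 2738.

2738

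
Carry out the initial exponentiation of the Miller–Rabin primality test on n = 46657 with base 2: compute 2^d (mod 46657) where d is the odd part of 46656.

n − 1 = 46656 = 2^6 · 729, so s = 6 and d = 729.
Repeated squaring mod 46657: 2^1 ≡ 2, 2^2 ≡ 4, 2^4 ≡ 16, 2^8 ≡ 256, 2^16 ≡ 18879, 2^32 ≡ 3818, 2^64 ≡ 20140, 2^128 ≡ 30299, 2^256 ≡ 6269, 2^512 ≡ 15167.
729 = 512 + 128 + 64 + 16 + 8 + 1, so 2^729 ≡ 15167·30299·20140·18879·256·2 ≡ 512 (mod 46657).

512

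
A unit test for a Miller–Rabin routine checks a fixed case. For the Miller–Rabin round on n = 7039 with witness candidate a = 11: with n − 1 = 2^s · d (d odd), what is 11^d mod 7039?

n − 1 = 7038 = 2^1 · 3519, so s = 1 and d = 3519.
11^3519 mod 7039 = 1.

1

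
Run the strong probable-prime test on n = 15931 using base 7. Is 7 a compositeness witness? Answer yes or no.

yes

n − 1 = 15930 = 2^1 · 7965, so s = 1 and d = 7965.
Repeated squaring mod 15931: 7^1 ≡ 7, 7^2 ≡ 49, 7^4 ≡ 2401, 7^8 ≡ 13710, 7^16 ≡ 10162, 7^32 ≡ 1502, 7^64 ≡ 9733, 7^128 ≡ 5563, 7^256 ≡ 8967, 7^512 ≡ 3332, 7^1024 ≡ 14248, 7^2048 ≡ 12702, 7^4096 ≡ 7567.
7965 = 4096 + 2048 + 1024 + 512 + 256 + 16 + 8 + 4 + 1, so 7^7965 ≡ 7567·12702·14248·3332·8967·10162·13710·2401·7 ≡ 14233 (mod 15931).
x_0 = 7^7965 mod 15931 = 14233.
x_0 ∉ {1, 15930} and s = 1, so 7 is a Miller–Rabin witness and 15931 is composite.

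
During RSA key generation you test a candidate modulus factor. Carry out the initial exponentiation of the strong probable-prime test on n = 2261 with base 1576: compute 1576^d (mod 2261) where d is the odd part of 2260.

1975

n − 1 = 2260 = 2^2 · 565, so s = 2 and d = 565.
Repeated squaring mod 2261: 1576^1 ≡ 1576, 1576^2 ≡ 1198, 1576^4 ≡ 1730, 1576^8 ≡ 1597, 1576^16 ≡ 1, 1576^32 ≡ 1, 1576^64 ≡ 1, 1576^128 ≡ 1, 1576^256 ≡ 1, 1576^512 ≡ 1.
565 = 512 + 32 + 16 + 4 + 1, so 1576^565 ≡ 1·1·1·1730·1576 ≡ 1975 (mod 2261).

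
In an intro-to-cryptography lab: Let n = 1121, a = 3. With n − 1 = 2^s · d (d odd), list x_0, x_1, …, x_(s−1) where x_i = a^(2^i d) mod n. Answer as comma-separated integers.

906, 264, 194, 643, 921

n − 1 = 1120 = 2^5 · 35, so s = 5 and d = 35.
x_0 = 3^35 mod 1121 = 906.
x_1 = 906^2 mod 1121 = 264.
x_2 = 264^2 mod 1121 = 194.
x_3 = 194^2 mod 1121 = 643.
x_4 = 643^2 mod 1121 = 921.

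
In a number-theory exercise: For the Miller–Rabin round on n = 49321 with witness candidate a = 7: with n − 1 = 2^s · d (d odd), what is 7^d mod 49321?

42440

n − 1 = 49320 = 2^3 · 6165, so s = 3 and d = 6165.
Repeated squaring mod 49321: 7^1 ≡ 7, 7^2 ≡ 49, 7^4 ≡ 2401, 7^8 ≡ 43565, 7^16 ≡ 37145, 7^32 ≡ 45371, 7^64 ≡ 17064, 7^128 ≡ 38233, 7^256 ≡ 35812, 7^512 ≡ 5381, 7^1024 ≡ 3734, 7^2048 ≡ 34234, 7^4096 ≡ 1154.
6165 = 4096 + 2048 + 16 + 4 + 1, so 7^6165 ≡ 1154·34234·37145·2401·7 ≡ 42440 (mod 49321).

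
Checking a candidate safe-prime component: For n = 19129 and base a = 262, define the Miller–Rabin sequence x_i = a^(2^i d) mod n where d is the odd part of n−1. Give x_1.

n − 1 = 19128 = 2^3 · 2391, so s = 3 and d = 2391.
x_0 = 262^2391 mod 19129 = 1417.
x_1 = 1417^2 mod 19129 = 18473.

18473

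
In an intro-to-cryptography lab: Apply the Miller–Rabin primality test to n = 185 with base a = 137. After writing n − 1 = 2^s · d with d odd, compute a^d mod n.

n − 1 = 184 = 2^3 · 23, so s = 3 and d = 23.
137^23 mod 185 = 158.

158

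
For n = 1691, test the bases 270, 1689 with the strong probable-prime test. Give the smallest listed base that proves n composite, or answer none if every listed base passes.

270

n − 1 = 1690 = 2^1 · 845, so s = 1 and d = 845.
Base 270: x_0 = 270^845 mod 1691 = 1677. x_0 ∉ {1, 1690} and s = 1, so 270 is a Miller–Rabin witness and 1691 is composite.
Base 1689: x_0 = 1689^845 mod 1691 = 1624. x_0 ∉ {1, 1690} and s = 1, so 1689 is a Miller–Rabin witness and 1691 is composite.
The smallest witness among the given bases is 270.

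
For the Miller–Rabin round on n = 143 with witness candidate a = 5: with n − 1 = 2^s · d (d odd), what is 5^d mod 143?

60

n − 1 = 142 = 2^1 · 71, so s = 1 and d = 71.
5^71 mod 143 = 60.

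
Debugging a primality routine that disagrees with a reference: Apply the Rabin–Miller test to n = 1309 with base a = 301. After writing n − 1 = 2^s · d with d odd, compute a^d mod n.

n − 1 = 1308 = 2^2 · 327, so s = 2 and d = 327.
Repeated squaring mod 1309: 301^1 ≡ 301, 301^2 ≡ 280, 301^4 ≡ 1169, 301^8 ≡ 1274, 301^16 ≡ 1225, 301^32 ≡ 511, 301^64 ≡ 630, 301^128 ≡ 273, 301^256 ≡ 1225.
327 = 256 + 64 + 4 + 2 + 1, so 301^327 ≡ 1225·630·1169·280·301 ≡ 126 (mod 1309).

126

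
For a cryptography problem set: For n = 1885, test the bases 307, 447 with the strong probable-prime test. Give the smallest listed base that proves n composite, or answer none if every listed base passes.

none

n − 1 = 1884 = 2^2 · 471, so s = 2 and d = 471.
Base 307: x_0 = 307^471 mod 1885 = 1578. x_0 is neither 1 nor 1884, so continue squaring. x_1 = 1578^2 mod 1885 = 1884. x_1 ≡ −1, so 307 is not a witness.
Base 447: x_0 = 447^471 mod 1885 = 1438. x_0 is neither 1 nor 1884, so continue squaring. x_1 = 1438^2 mod 1885 = 1884. x_1 ≡ −1, so 447 is not a witness.
No listed base is a witness for 1885.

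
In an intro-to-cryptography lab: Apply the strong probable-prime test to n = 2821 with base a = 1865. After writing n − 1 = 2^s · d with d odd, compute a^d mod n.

993

n − 1 = 2820 = 2^2 · 705, so s = 2 and d = 705.
Repeated squaring mod 2821: 1865^1 ≡ 1865, 1865^2 ≡ 2753, 1865^4 ≡ 1803, 1865^8 ≡ 1017, 1865^16 ≡ 1803, 1865^32 ≡ 1017, 1865^64 ≡ 1803, 1865^128 ≡ 1017, 1865^256 ≡ 1803, 1865^512 ≡ 1017.
705 = 512 + 128 + 64 + 1, so 1865^705 ≡ 1017·1017·1803·1865 ≡ 993 (mod 2821).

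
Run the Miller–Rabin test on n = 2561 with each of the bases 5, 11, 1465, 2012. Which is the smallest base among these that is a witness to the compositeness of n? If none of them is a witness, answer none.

n − 1 = 2560 = 2^9 · 5, so s = 9 and d = 5.
Base 5: x_0 = 5^5 mod 2561 = 564. x_0 is neither 1 nor 2560, so continue squaring. x_1 = 564^2 mod 2561 = 532. x_2 = 532^2 mod 2561 = 1314. x_3 = 1314^2 mod 2561 = 482. x_4 = 482^2 mod 2561 = 1834. x_5 = 1834^2 mod 2561 = 963. x_6 = 963^2 mod 2561 = 287. x_7 = 287^2 mod 2561 = 417. x_8 = 417^2 mod 2561 = 2302. Reached i = s−1 = 8 without hitting −1: 5 is a Miller–Rabin witness and 2561 is composite.
Base 11: x_0 = 11^5 mod 2561 = 2269. x_0 is neither 1 nor 2560, so continue squaring. x_1 = 2269^2 mod 2561 = 751. x_2 = 751^2 mod 2561 = 581. x_3 = 581^2 mod 2561 = 2070. x_4 = 2070^2 mod 2561 = 347. x_5 = 347^2 mod 2561 = 42. x_6 = 42^2 mod 2561 = 1764. x_7 = 1764^2 mod 2561 = 81. x_8 = 81^2 mod 2561 = 1439. Reached i = s−1 = 8 without hitting −1: 11 is a Miller–Rabin witness and 2561 is composite.
Base 1465: x_0 = 1465^5 mod 2561 = 796. x_0 is neither 1 nor 2560, so continue squaring. x_1 = 796^2 mod 2561 = 1049. x_2 = 1049^2 mod 2561 = 1732. x_3 = 1732^2 mod 2561 = 893. x_4 = 893^2 mod 2561 = 978. x_5 = 978^2 mod 2561 = 1231. x_6 = 1231^2 mod 2561 = 1810. x_7 = 1810^2 mod 2561 = 581. x_8 = 581^2 mod 2561 = 2070. Reached i = s−1 = 8 without hitting −1: 1465 is a Miller–Rabin witness and 2561 is composite.
Base 2012: x_0 = 2012^5 mod 2561 = 1629. x_0 is neither 1 nor 2560, so continue squaring. x_1 = 1629^2 mod 2561 = 445. x_2 = 445^2 mod 2561 = 828. x_3 = 828^2 mod 2561 = 1797. x_4 = 1797^2 mod 2561 = 2349. x_5 = 2349^2 mod 2561 = 1407. x_6 = 1407^2 mod 2561 = 2557. x_7 = 2557^2 mod 2561 = 16. x_8 = 16^2 mod 2561 = 256. Reached i = s−1 = 8 without hitting −1: 2012 is a Miller–Rabin witness and 2561 is composite.
The smallest witness among the given bases is 5.

5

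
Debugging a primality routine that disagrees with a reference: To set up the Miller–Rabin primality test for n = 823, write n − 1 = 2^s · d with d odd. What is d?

Halving: 822 → 411; 411 is odd.
So 822 = 2^1 · 411.

411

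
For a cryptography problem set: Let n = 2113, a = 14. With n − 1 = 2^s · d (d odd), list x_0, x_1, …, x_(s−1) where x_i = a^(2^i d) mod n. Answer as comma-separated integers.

n − 1 = 2112 = 2^6 · 33, so s = 6 and d = 33.
x_0 = 14^33 mod 2113 = 1123.
x_1 = 1123^2 mod 2113 = 1781.
x_2 = 1781^2 mod 2113 = 348.
x_3 = 348^2 mod 2113 = 663.
x_4 = 663^2 mod 2113 = 65.
x_5 = 65^2 mod 2113 = 2112.

1123, 1781, 348, 663, 65, 2112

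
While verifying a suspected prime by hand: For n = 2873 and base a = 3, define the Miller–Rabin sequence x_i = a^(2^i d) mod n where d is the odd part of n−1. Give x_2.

n − 1 = 2872 = 2^3 · 359, so s = 3 and d = 359.
x_0 = 3^359 mod 2873 = 1660.
x_1 = 1660^2 mod 2873 = 393.
x_2 = 393^2 mod 2873 = 2180.

2180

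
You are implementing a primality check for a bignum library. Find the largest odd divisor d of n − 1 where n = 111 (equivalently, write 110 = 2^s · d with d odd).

Halving: 110 → 55; 55 is odd.
So 110 = 2^1 · 55.

55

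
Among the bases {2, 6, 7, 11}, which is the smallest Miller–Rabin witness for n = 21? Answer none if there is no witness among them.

2

n − 1 = 20 = 2^2 · 5, so s = 2 and d = 5.
Base 2: x_0 = 2^5 mod 21 = 11. x_0 is neither 1 nor 20, so continue squaring. x_1 = 11^2 mod 21 = 16. Reached i = s−1 = 1 without hitting −1: 2 is a Miller–Rabin witness and 21 is composite.
Base 6: x_0 = 6^5 mod 21 = 6. x_0 is neither 1 nor 20, so continue squaring. x_1 = 6^2 mod 21 = 15. Reached i = s−1 = 1 without hitting −1: 6 is a Miller–Rabin witness and 21 is composite.
Base 7: x_0 = 7^5 mod 21 = 7. x_0 is neither 1 nor 20, so continue squaring. x_1 = 7^2 mod 21 = 7. Reached i = s−1 = 1 without hitting −1: 7 is a Miller–Rabin witness and 21 is composite.
Base 11: x_0 = 11^5 mod 21 = 2. x_0 is neither 1 nor 20, so continue squaring. x_1 = 2^2 mod 21 = 4. Reached i = s−1 = 1 without hitting −1: 11 is a Miller–Rabin witness and 21 is composite.
The smallest witness among the given bases is 2.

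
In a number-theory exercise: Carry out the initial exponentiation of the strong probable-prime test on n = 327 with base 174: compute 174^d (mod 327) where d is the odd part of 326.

153

n − 1 = 326 = 2^1 · 163, so s = 1 and d = 163.
174^163 mod 327 = 153.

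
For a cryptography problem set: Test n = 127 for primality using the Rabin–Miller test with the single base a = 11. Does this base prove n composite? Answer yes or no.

no

n − 1 = 126 = 2^1 · 63, so s = 1 and d = 63.
x_0 = 11^63 mod 127 = 1.
x_0 = 1, so 11 is not a witness.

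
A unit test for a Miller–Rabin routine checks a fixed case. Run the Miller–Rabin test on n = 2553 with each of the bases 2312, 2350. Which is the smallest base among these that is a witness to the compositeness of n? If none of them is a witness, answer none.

n − 1 = 2552 = 2^3 · 319, so s = 3 and d = 319.
Base 2312: x_0 = 2312^319 mod 2553 = 116. x_0 is neither 1 nor 2552, so continue squaring. x_1 = 116^2 mod 2553 = 691. x_2 = 691^2 mod 2553 = 70. Reached i = s−1 = 2 without hitting −1: 2312 is a Miller–Rabin witness and 2553 is composite.
Base 2350: x_0 = 2350^319 mod 2553 = 1105. x_0 is neither 1 nor 2552, so continue squaring. x_1 = 1105^2 mod 2553 = 691. x_2 = 691^2 mod 2553 = 70. Reached i = s−1 = 2 without hitting −1: 2350 is a Miller–Rabin witness and 2553 is composite.
The smallest witness among the given bases is 2312.

2312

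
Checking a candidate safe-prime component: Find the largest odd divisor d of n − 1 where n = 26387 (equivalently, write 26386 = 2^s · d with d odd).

13193

Halving: 26386 → 13193; 13193 is odd.
So 26386 = 2^1 · 13193.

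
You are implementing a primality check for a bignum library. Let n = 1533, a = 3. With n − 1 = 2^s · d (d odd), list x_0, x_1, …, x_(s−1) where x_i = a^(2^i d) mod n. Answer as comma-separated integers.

n − 1 = 1532 = 2^2 · 383, so s = 2 and d = 383.
x_0 = 3^383 mod 1533 = 852.
x_1 = 852^2 mod 1533 = 795.

852, 795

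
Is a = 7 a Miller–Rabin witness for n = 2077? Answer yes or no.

yes

n − 1 = 2076 = 2^2 · 519, so s = 2 and d = 519.
Repeated squaring mod 2077: 7^1 ≡ 7, 7^2 ≡ 49, 7^4 ≡ 324, 7^8 ≡ 1126, 7^16 ≡ 906, 7^32 ≡ 421, 7^64 ≡ 696, 7^128 ≡ 475, 7^256 ≡ 1309, 7^512 ≡ 2033.
519 = 512 + 4 + 2 + 1, so 7^519 ≡ 2033·324·49·7 ≡ 1527 (mod 2077).
x_0 = 7^519 mod 2077 = 1527.
x_0 is neither 1 nor 2076, so continue squaring.
x_1 = 1527^2 mod 2077 = 1335.
Reached i = s−1 = 1 without hitting −1: 7 is a Miller–Rabin witness and 2077 is composite.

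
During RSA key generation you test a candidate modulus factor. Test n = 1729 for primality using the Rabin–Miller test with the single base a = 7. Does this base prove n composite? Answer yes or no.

yes

n − 1 = 1728 = 2^6 · 27, so s = 6 and d = 27.
Repeated squaring mod 1729: 7^1 ≡ 7, 7^2 ≡ 49, 7^4 ≡ 672, 7^8 ≡ 315, 7^16 ≡ 672.
27 = 16 + 8 + 2 + 1, so 7^27 ≡ 672·315·49·7 ≡ 343 (mod 1729).
x_0 = 7^27 mod 1729 = 343.
x_0 is neither 1 nor 1728, so continue squaring.
x_1 = 343^2 mod 1729 = 77.
x_2 = 77^2 mod 1729 = 742.
x_3 = 742^2 mod 1729 = 742.
x_4 = 742^2 mod 1729 = 742.
x_5 = 742^2 mod 1729 = 742.
Reached i = s−1 = 5 without hitting −1: 7 is a Miller–Rabin witness and 1729 is composite.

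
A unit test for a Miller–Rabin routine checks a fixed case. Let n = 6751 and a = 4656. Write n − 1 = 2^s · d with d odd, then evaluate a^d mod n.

n − 1 = 6750 = 2^1 · 3375, so s = 1 and d = 3375.
4656^3375 mod 6751 = 1335.

1335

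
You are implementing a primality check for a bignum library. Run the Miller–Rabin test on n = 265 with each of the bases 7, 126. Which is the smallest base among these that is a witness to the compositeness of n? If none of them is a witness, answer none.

7

n − 1 = 264 = 2^3 · 33, so s = 3 and d = 33.
Base 7: x_0 = 7^33 mod 265 = 82. x_0 is neither 1 nor 264, so continue squaring. x_1 = 82^2 mod 265 = 99. x_2 = 99^2 mod 265 = 261. Reached i = s−1 = 2 without hitting −1: 7 is a Miller–Rabin witness and 265 is composite.
Base 126: x_0 = 126^33 mod 265 = 191. x_0 is neither 1 nor 264, so continue squaring. x_1 = 191^2 mod 265 = 176. x_2 = 176^2 mod 265 = 236. Reached i = s−1 = 2 without hitting −1: 126 is a Miller–Rabin witness and 265 is composite.
The smallest witness among the given bases is 7.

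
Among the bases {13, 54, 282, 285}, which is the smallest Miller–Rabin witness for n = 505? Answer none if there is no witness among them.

n − 1 = 504 = 2^3 · 63, so s = 3 and d = 63.
Base 13: x_0 = 13^63 mod 505 = 47. x_0 is neither 1 nor 504, so continue squaring. x_1 = 47^2 mod 505 = 189. x_2 = 189^2 mod 505 = 371. Reached i = s−1 = 2 without hitting −1: 13 is a Miller–Rabin witness and 505 is composite.
Base 54: x_0 = 54^63 mod 505 = 319. x_0 is neither 1 nor 504, so continue squaring. x_1 = 319^2 mod 505 = 256. x_2 = 256^2 mod 505 = 391. Reached i = s−1 = 2 without hitting −1: 54 is a Miller–Rabin witness and 505 is composite.
Base 282: x_0 = 282^63 mod 505 = 483. x_0 is neither 1 nor 504, so continue squaring. x_1 = 483^2 mod 505 = 484. x_2 = 484^2 mod 505 = 441. Reached i = s−1 = 2 without hitting −1: 282 is a Miller–Rabin witness and 505 is composite.
Base 285: x_0 = 285^63 mod 505 = 330. x_0 is neither 1 nor 504, so continue squaring. x_1 = 330^2 mod 505 = 325. x_2 = 325^2 mod 505 = 80. Reached i = s−1 = 2 without hitting −1: 285 is a Miller–Rabin witness and 505 is composite.
The smallest witness among the given bases is 13.

13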